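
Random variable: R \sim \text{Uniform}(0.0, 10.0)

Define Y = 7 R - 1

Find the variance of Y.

For Y = aR + b: Var(Y) = a² * Var(R)
Var(R) = (10 - 0)^2/12 = 8.3333333
Var(Y) = 7² * 8.3333333 = 49 * 8.3333333 = 408.33333

408.33333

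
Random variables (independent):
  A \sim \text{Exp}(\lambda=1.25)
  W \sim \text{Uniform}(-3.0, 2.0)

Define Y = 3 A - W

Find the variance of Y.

For independent RVs: Var(aX + bY) = a²Var(X) + b²Var(Y)
Var(A) = 0.64
Var(W) = 2.0833333
Var(Y) = 3²*0.64 + (-1)²*2.0833333
= 9*0.64 + 1*2.0833333 = 7.8433333

7.8433333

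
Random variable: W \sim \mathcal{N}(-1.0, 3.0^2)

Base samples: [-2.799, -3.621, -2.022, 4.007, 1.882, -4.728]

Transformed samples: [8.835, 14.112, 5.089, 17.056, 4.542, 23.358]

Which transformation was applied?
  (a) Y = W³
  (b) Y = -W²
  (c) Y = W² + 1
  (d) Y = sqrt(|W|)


Checking option (c) Y = W² + 1:
  W = -2.799 -> Y = 8.835 ✓
  W = -3.621 -> Y = 14.112 ✓
  W = -2.022 -> Y = 5.089 ✓
All samples match this transformation.

(c) W² + 1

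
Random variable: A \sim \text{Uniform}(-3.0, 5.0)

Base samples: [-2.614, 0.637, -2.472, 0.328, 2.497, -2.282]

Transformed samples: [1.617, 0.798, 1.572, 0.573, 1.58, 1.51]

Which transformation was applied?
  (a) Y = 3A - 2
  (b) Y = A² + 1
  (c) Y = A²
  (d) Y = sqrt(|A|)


Checking option (d) Y = sqrt(|A|):
  A = -2.614 -> Y = 1.617 ✓
  A = 0.637 -> Y = 0.798 ✓
  A = -2.472 -> Y = 1.572 ✓
All samples match this transformation.

(d) sqrt(|A|)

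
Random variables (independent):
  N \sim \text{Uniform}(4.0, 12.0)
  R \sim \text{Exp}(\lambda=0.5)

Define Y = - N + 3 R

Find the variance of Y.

For independent RVs: Var(aX + bY) = a²Var(X) + b²Var(Y)
Var(N) = 5.3333333
Var(R) = 4
Var(Y) = (-1)²*5.3333333 + 3²*4
= 1*5.3333333 + 9*4 = 41.333333

41.333333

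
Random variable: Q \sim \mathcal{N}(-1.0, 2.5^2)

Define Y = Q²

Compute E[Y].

E[Q²] = Var(Q) + (E[Q])² = 6.25 + 1 = 7.25

7.25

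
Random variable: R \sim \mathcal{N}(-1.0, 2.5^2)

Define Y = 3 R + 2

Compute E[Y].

For Y = 3R + 2:
E[Y] = 3 * E[R] + 2
E[R] = -1.0 = -1
E[Y] = 3 * (-1) + 2 = -1

-1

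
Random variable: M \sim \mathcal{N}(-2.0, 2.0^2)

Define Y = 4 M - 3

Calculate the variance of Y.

For Y = aM + b: Var(Y) = a² * Var(M)
Var(M) = 2.0^2 = 4
Var(Y) = 4² * 4 = 16 * 4 = 64

64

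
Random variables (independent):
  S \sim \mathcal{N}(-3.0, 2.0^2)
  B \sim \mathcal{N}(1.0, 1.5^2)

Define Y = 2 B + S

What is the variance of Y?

For independent RVs: Var(aX + bY) = a²Var(X) + b²Var(Y)
Var(S) = 4
Var(B) = 2.25
Var(Y) = 1²*4 + 2²*2.25
= 1*4 + 4*2.25 = 13

13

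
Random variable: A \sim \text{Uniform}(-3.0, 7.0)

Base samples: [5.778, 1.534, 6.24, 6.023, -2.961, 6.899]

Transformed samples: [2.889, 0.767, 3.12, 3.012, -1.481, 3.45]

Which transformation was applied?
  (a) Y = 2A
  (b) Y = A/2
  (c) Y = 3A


Checking option (b) Y = A/2:
  A = 5.778 -> Y = 2.889 ✓
  A = 1.534 -> Y = 0.767 ✓
  A = 6.24 -> Y = 3.12 ✓
All samples match this transformation.

(b) A/2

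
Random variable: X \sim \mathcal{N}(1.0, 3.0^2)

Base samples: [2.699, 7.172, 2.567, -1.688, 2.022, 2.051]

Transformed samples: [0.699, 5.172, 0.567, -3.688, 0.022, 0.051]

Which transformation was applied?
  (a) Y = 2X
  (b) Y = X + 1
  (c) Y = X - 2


Checking option (c) Y = X - 2:
  X = 2.699 -> Y = 0.699 ✓
  X = 7.172 -> Y = 5.172 ✓
  X = 2.567 -> Y = 0.567 ✓
All samples match this transformation.

(c) X - 2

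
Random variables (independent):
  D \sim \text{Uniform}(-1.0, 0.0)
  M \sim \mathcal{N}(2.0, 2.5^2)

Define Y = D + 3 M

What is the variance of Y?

For independent RVs: Var(aX + bY) = a²Var(X) + b²Var(Y)
Var(D) = 0.083333333
Var(M) = 6.25
Var(Y) = 1²*0.083333333 + 3²*6.25
= 1*0.083333333 + 9*6.25 = 56.333333

56.333333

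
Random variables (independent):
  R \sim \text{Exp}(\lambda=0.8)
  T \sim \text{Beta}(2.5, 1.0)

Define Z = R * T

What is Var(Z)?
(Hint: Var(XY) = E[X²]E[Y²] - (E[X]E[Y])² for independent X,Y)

Var(XY) = E[X²]E[Y²] - (E[X]E[Y])²
E[R] = 1.25, Var(R) = 1.5625
E[T] = 0.71428571, Var(T) = 0.045351474
E[R²] = 1.5625 + 1.25² = 3.125
E[T²] = 0.045351474 + 0.71428571² = 0.55555556
Var(Z) = 3.125*0.55555556 - (1.25*0.71428571)²
= 1.7361111 - 0.79719388 = 0.93891723

0.93891723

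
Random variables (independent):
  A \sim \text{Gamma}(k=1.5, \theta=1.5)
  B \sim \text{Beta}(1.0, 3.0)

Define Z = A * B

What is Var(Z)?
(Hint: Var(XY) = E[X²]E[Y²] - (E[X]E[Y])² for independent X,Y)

Var(XY) = E[X²]E[Y²] - (E[X]E[Y])²
E[A] = 2.25, Var(A) = 3.375
E[B] = 0.25, Var(B) = 0.0375
E[A²] = 3.375 + 2.25² = 8.4375
E[B²] = 0.0375 + 0.25² = 0.1
Var(Z) = 8.4375*0.1 - (2.25*0.25)²
= 0.84375 - 0.31640625 = 0.52734375

0.52734375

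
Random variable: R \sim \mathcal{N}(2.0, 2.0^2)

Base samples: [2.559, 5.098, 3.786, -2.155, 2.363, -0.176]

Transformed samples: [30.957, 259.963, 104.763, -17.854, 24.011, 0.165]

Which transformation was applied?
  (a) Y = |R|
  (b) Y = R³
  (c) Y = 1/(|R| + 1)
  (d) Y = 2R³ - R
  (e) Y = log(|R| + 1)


Checking option (d) Y = 2R³ - R:
  R = 2.559 -> Y = 30.957 ✓
  R = 5.098 -> Y = 259.963 ✓
  R = 3.786 -> Y = 104.763 ✓
All samples match this transformation.

(d) 2R³ - R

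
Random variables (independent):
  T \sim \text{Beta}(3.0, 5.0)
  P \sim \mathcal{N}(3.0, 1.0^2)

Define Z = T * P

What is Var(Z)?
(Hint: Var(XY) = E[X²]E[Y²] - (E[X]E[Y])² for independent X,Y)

Var(XY) = E[X²]E[Y²] - (E[X]E[Y])²
E[T] = 0.375, Var(T) = 0.026041667
E[P] = 3, Var(P) = 1
E[T²] = 0.026041667 + 0.375² = 0.16666667
E[P²] = 1 + 3² = 10
Var(Z) = 0.16666667*10 - (0.375*3)²
= 1.6666667 - 1.265625 = 0.40104167

0.40104167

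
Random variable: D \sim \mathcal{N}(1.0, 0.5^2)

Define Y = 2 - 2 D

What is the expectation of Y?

For Y = -2D + 2:
E[Y] = -2 * E[D] + 2
E[D] = 1.0 = 1
E[Y] = -2 * 1 + 2 = 0

0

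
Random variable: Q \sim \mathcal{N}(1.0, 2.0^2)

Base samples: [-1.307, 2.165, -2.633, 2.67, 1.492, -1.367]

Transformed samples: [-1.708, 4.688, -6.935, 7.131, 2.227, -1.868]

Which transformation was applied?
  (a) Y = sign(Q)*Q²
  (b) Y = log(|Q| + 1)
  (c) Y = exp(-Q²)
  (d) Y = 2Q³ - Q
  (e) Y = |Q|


Checking option (a) Y = sign(Q)*Q²:
  Q = -1.307 -> Y = -1.708 ✓
  Q = 2.165 -> Y = 4.688 ✓
  Q = -2.633 -> Y = -6.935 ✓
All samples match this transformation.

(a) sign(Q)*Q²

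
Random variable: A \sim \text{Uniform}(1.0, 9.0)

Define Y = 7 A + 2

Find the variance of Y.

For Y = aA + b: Var(Y) = a² * Var(A)
Var(A) = (9 - 1)^2/12 = 5.3333333
Var(Y) = 7² * 5.3333333 = 49 * 5.3333333 = 261.33333

261.33333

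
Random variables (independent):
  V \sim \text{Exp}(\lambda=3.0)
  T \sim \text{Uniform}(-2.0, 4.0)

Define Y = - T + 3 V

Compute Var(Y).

For independent RVs: Var(aX + bY) = a²Var(X) + b²Var(Y)
Var(V) = 0.11111111
Var(T) = 3
Var(Y) = 3²*0.11111111 + (-1)²*3
= 9*0.11111111 + 1*3 = 4

4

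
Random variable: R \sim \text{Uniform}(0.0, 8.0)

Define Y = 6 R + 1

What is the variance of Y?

For Y = aR + b: Var(Y) = a² * Var(R)
Var(R) = (8 - 0)^2/12 = 5.3333333
Var(Y) = 6² * 5.3333333 = 36 * 5.3333333 = 192

192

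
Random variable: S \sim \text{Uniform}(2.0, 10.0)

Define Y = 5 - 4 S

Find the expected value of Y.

For Y = -4S + 5:
E[Y] = -4 * E[S] + 5
E[S] = (2 + 10)/2 = 6
E[Y] = -4 * 6 + 5 = -19

-19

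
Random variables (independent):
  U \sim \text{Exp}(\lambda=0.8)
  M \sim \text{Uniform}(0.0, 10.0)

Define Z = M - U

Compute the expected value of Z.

E[Z] = -1*E[U] + 1*E[M]
E[U] = 1.25
E[M] = 5
E[Z] = -1*1.25 + 1*5 = 3.75

3.75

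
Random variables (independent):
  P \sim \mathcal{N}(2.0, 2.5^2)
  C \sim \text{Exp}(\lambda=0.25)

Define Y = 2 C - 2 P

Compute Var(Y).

For independent RVs: Var(aX + bY) = a²Var(X) + b²Var(Y)
Var(P) = 6.25
Var(C) = 16
Var(Y) = (-2)²*6.25 + 2²*16
= 4*6.25 + 4*16 = 89

89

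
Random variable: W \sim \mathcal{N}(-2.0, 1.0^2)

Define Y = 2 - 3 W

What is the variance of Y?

For Y = aW + b: Var(Y) = a² * Var(W)
Var(W) = 1.0^2 = 1
Var(Y) = (-3)² * 1 = 9 * 1 = 9

9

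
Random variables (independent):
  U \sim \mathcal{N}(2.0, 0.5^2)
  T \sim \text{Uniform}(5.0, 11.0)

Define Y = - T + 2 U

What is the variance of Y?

For independent RVs: Var(aX + bY) = a²Var(X) + b²Var(Y)
Var(U) = 0.25
Var(T) = 3
Var(Y) = 2²*0.25 + (-1)²*3
= 4*0.25 + 1*3 = 4

4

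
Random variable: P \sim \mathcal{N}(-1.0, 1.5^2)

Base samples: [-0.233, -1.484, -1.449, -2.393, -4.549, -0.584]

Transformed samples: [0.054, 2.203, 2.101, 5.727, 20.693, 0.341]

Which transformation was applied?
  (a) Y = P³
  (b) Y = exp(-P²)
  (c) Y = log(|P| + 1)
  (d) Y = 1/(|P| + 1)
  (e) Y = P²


Checking option (e) Y = P²:
  P = -0.233 -> Y = 0.054 ✓
  P = -1.484 -> Y = 2.203 ✓
  P = -1.449 -> Y = 2.101 ✓
All samples match this transformation.

(e) P²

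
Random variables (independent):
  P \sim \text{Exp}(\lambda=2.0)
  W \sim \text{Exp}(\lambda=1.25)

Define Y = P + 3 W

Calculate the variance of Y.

For independent RVs: Var(aX + bY) = a²Var(X) + b²Var(Y)
Var(P) = 0.25
Var(W) = 0.64
Var(Y) = 1²*0.25 + 3²*0.64
= 1*0.25 + 9*0.64 = 6.01

6.01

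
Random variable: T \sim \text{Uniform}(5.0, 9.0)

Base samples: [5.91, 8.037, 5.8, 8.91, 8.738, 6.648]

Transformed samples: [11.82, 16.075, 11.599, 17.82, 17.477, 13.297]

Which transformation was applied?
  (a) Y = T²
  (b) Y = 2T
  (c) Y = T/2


Checking option (b) Y = 2T:
  T = 5.91 -> Y = 11.82 ✓
  T = 8.037 -> Y = 16.075 ✓
  T = 5.8 -> Y = 11.599 ✓
All samples match this transformation.

(b) 2T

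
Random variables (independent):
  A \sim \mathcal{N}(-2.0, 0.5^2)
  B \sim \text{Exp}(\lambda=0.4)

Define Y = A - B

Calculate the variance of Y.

For independent RVs: Var(aX + bY) = a²Var(X) + b²Var(Y)
Var(A) = 0.25
Var(B) = 6.25
Var(Y) = 1²*0.25 + (-1)²*6.25
= 1*0.25 + 1*6.25 = 6.5

6.5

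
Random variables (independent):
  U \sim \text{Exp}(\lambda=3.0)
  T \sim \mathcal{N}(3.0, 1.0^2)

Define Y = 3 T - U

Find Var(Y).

For independent RVs: Var(aX + bY) = a²Var(X) + b²Var(Y)
Var(U) = 0.11111111
Var(T) = 1
Var(Y) = (-1)²*0.11111111 + 3²*1
= 1*0.11111111 + 9*1 = 9.1111111

9.1111111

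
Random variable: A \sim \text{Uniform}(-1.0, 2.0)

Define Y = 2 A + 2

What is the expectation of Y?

For Y = 2A + 2:
E[Y] = 2 * E[A] + 2
E[A] = (-1 + 2)/2 = 0.5
E[Y] = 2 * 0.5 + 2 = 3

3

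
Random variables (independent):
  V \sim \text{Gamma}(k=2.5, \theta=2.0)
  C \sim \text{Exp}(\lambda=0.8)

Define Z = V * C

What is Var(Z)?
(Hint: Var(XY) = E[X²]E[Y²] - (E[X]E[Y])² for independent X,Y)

Var(XY) = E[X²]E[Y²] - (E[X]E[Y])²
E[V] = 5, Var(V) = 10
E[C] = 1.25, Var(C) = 1.5625
E[V²] = 10 + 5² = 35
E[C²] = 1.5625 + 1.25² = 3.125
Var(Z) = 35*3.125 - (5*1.25)²
= 109.375 - 39.0625 = 70.3125

70.3125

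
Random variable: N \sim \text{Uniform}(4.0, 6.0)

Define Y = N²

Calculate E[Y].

Using E[X²] = Var(X) + (E[X])²:
E[N] = 5
Var(N) = (6 - 4)^2/12 = 0.33333333
E[N²] = 0.33333333 + 5² = 0.33333333 + 25 = 25.333333

25.333333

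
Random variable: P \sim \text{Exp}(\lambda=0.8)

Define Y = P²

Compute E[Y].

E[P²] = Var(P) + (E[P])² = 1.5625 + 1.5625 = 3.125

3.125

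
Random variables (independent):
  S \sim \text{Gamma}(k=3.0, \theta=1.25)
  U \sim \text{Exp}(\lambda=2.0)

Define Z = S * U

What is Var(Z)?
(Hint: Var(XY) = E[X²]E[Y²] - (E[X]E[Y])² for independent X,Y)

Var(XY) = E[X²]E[Y²] - (E[X]E[Y])²
E[S] = 3.75, Var(S) = 4.6875
E[U] = 0.5, Var(U) = 0.25
E[S²] = 4.6875 + 3.75² = 18.75
E[U²] = 0.25 + 0.5² = 0.5
Var(Z) = 18.75*0.5 - (3.75*0.5)²
= 9.375 - 3.515625 = 5.859375

5.859375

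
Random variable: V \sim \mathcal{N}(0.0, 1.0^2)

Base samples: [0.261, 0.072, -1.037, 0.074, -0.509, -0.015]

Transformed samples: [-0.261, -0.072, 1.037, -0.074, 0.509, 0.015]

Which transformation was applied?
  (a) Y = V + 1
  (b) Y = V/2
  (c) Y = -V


Checking option (c) Y = -V:
  V = 0.261 -> Y = -0.261 ✓
  V = 0.072 -> Y = -0.072 ✓
  V = -1.037 -> Y = 1.037 ✓
All samples match this transformation.

(c) -V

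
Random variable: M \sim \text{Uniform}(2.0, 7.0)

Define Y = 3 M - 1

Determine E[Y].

For Y = 3M - 1:
E[Y] = 3 * E[M] - 1
E[M] = (2 + 7)/2 = 4.5
E[Y] = 3 * 4.5 - 1 = 12.5

12.5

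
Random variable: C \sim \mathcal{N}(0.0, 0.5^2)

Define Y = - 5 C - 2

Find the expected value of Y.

For Y = -5C - 2:
E[Y] = -5 * E[C] - 2
E[C] = 0.0 = 0
E[Y] = -5 * 0 - 2 = -2

-2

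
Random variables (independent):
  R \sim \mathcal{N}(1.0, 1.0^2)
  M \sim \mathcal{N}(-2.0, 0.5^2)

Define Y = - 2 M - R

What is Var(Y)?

For independent RVs: Var(aX + bY) = a²Var(X) + b²Var(Y)
Var(R) = 1
Var(M) = 0.25
Var(Y) = (-1)²*1 + (-2)²*0.25
= 1*1 + 4*0.25 = 2

2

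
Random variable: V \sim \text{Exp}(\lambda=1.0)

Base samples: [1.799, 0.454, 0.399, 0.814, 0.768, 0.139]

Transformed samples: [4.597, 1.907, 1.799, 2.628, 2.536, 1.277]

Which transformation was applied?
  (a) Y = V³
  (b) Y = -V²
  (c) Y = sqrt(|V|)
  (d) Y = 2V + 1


Checking option (d) Y = 2V + 1:
  V = 1.799 -> Y = 4.597 ✓
  V = 0.454 -> Y = 1.907 ✓
  V = 0.399 -> Y = 1.799 ✓
All samples match this transformation.

(d) 2V + 1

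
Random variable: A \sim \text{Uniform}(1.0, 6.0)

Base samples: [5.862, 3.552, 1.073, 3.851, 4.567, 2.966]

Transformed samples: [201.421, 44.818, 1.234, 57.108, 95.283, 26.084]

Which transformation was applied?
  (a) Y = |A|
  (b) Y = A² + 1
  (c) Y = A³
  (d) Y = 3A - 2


Checking option (c) Y = A³:
  A = 5.862 -> Y = 201.421 ✓
  A = 3.552 -> Y = 44.818 ✓
  A = 1.073 -> Y = 1.234 ✓
All samples match this transformation.

(c) A³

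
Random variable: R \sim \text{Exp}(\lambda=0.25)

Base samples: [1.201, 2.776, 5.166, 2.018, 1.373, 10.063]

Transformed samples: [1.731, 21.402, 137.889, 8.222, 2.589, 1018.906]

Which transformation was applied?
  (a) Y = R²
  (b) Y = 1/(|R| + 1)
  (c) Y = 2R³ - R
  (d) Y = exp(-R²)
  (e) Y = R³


Checking option (e) Y = R³:
  R = 1.201 -> Y = 1.731 ✓
  R = 2.776 -> Y = 21.402 ✓
  R = 5.166 -> Y = 137.889 ✓
All samples match this transformation.

(e) R³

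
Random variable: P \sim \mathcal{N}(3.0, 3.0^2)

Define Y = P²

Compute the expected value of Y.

Using E[X²] = Var(X) + (E[X])²:
E[P] = 3
Var(P) = 3.0^2 = 9
E[P²] = 9 + 3² = 9 + 9 = 18

18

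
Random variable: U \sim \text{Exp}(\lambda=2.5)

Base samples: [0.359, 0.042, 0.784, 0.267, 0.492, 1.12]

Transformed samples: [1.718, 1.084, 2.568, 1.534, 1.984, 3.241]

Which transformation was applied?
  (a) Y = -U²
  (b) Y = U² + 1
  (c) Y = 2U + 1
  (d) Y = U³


Checking option (c) Y = 2U + 1:
  U = 0.359 -> Y = 1.718 ✓
  U = 0.042 -> Y = 1.084 ✓
  U = 0.784 -> Y = 2.568 ✓
All samples match this transformation.

(c) 2U + 1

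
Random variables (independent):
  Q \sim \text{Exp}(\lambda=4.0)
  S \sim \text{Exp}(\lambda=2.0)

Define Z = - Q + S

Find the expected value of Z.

E[Z] = -1*E[Q] + 1*E[S]
E[Q] = 0.25
E[S] = 0.5
E[Z] = -1*0.25 + 1*0.5 = 0.25

0.25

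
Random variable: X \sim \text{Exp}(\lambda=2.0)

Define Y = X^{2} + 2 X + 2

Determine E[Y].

E[Y] = 1*E[X²] + 2*E[X] + 2
E[X] = 0.5
E[X²] = Var(X) + (E[X])² = 0.25 + 0.25 = 0.5
E[Y] = 1*0.5 + 2*0.5 + 2 = 3.5

3.5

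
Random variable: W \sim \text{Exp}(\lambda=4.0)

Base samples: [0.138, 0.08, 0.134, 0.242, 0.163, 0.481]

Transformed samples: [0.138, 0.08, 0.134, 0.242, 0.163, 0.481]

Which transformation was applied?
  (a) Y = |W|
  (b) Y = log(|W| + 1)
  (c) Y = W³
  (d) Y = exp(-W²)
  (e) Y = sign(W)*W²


Checking option (a) Y = |W|:
  W = 0.138 -> Y = 0.138 ✓
  W = 0.08 -> Y = 0.08 ✓
  W = 0.134 -> Y = 0.134 ✓
All samples match this transformation.

(a) |W|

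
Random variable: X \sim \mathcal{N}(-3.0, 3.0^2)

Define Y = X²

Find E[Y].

E[X²] = Var(X) + (E[X])² = 9 + 9 = 18

18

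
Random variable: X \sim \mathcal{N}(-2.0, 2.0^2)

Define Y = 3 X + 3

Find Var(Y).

For Y = aX + b: Var(Y) = a² * Var(X)
Var(X) = 2.0^2 = 4
Var(Y) = 3² * 4 = 9 * 4 = 36

36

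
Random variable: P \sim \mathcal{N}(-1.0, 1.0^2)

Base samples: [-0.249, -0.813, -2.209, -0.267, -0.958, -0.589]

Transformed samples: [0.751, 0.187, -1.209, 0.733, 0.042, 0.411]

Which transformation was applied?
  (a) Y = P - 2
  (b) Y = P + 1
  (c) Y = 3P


Checking option (b) Y = P + 1:
  P = -0.249 -> Y = 0.751 ✓
  P = -0.813 -> Y = 0.187 ✓
  P = -2.209 -> Y = -1.209 ✓
All samples match this transformation.

(b) P + 1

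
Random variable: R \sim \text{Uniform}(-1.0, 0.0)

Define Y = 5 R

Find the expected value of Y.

For Y = 5R:
E[Y] = 5 * E[R]
E[R] = (-1 + 0)/2 = -0.5
E[Y] = 5 * (-0.5) = -2.5

-2.5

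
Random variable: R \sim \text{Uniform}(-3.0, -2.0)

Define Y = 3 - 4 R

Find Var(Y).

For Y = aR + b: Var(Y) = a² * Var(R)
Var(R) = (-2 + 3)^2/12 = 0.083333333
Var(Y) = (-4)² * 0.083333333 = 16 * 0.083333333 = 1.3333333

1.3333333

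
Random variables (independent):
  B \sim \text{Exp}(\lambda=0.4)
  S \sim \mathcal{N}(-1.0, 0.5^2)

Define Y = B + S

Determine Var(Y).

For independent RVs: Var(aX + bY) = a²Var(X) + b²Var(Y)
Var(B) = 6.25
Var(S) = 0.25
Var(Y) = 1²*6.25 + 1²*0.25
= 1*6.25 + 1*0.25 = 6.5

6.5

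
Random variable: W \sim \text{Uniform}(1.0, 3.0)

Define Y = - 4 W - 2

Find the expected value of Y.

For Y = -4W - 2:
E[Y] = -4 * E[W] - 2
E[W] = (1 + 3)/2 = 2
E[Y] = -4 * 2 - 2 = -10

-10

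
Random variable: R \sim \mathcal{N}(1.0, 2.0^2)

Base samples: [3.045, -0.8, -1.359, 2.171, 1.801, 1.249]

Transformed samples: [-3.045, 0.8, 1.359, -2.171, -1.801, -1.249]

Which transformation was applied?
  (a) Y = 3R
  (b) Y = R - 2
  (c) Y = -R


Checking option (c) Y = -R:
  R = 3.045 -> Y = -3.045 ✓
  R = -0.8 -> Y = 0.8 ✓
  R = -1.359 -> Y = 1.359 ✓
All samples match this transformation.

(c) -R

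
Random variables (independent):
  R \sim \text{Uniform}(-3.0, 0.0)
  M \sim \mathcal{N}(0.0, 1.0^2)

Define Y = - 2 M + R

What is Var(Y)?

For independent RVs: Var(aX + bY) = a²Var(X) + b²Var(Y)
Var(R) = 0.75
Var(M) = 1
Var(Y) = 1²*0.75 + (-2)²*1
= 1*0.75 + 4*1 = 4.75

4.75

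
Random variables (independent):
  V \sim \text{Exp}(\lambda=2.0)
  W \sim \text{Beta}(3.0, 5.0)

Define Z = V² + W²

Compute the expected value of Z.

E[Z] = E[V²] + E[W²]
E[V²] = Var(V) + E[V]² = 0.25 + 0.25 = 0.5
E[W²] = Var(W) + E[W]² = 0.026041667 + 0.140625 = 0.16666667
E[Z] = 0.5 + 0.16666667 = 0.66666667

0.66666667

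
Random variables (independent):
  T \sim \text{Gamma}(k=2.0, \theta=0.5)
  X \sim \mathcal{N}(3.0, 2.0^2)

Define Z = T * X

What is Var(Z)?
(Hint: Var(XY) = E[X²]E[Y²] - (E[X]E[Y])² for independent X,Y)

Var(XY) = E[X²]E[Y²] - (E[X]E[Y])²
E[T] = 1, Var(T) = 0.5
E[X] = 3, Var(X) = 4
E[T²] = 0.5 + 1² = 1.5
E[X²] = 4 + 3² = 13
Var(Z) = 1.5*13 - (1*3)²
= 19.5 - 9 = 10.5

10.5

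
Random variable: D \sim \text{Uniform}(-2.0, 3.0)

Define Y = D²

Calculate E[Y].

Using E[X²] = Var(X) + (E[X])²:
E[D] = 0.5
Var(D) = (3 + 2)^2/12 = 2.0833333
E[D²] = 2.0833333 + 0.5² = 2.0833333 + 0.25 = 2.3333333

2.3333333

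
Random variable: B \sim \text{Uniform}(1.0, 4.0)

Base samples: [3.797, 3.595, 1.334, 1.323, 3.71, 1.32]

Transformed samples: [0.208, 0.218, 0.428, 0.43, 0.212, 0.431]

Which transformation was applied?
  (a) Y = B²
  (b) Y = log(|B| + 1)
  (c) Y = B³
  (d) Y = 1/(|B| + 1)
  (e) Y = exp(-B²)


Checking option (d) Y = 1/(|B| + 1):
  B = 3.797 -> Y = 0.208 ✓
  B = 3.595 -> Y = 0.218 ✓
  B = 1.334 -> Y = 0.428 ✓
All samples match this transformation.

(d) 1/(|B| + 1)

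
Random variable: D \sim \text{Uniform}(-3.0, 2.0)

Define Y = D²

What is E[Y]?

Using E[X²] = Var(X) + (E[X])²:
E[D] = -0.5
Var(D) = (2 + 3)^2/12 = 2.0833333
E[D²] = 2.0833333 + (-0.5)² = 2.0833333 + 0.25 = 2.3333333

2.3333333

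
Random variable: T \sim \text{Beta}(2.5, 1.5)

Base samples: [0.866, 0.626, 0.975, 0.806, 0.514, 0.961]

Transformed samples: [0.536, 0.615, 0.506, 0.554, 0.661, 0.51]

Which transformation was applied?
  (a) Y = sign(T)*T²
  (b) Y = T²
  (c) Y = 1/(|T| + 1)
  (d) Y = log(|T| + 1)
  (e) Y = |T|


Checking option (c) Y = 1/(|T| + 1):
  T = 0.866 -> Y = 0.536 ✓
  T = 0.626 -> Y = 0.615 ✓
  T = 0.975 -> Y = 0.506 ✓
All samples match this transformation.

(c) 1/(|T| + 1)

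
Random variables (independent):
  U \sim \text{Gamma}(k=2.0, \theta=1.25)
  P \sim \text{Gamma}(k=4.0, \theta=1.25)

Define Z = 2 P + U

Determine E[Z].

E[Z] = 1*E[U] + 2*E[P]
E[U] = 2.5
E[P] = 5
E[Z] = 1*2.5 + 2*5 = 12.5

12.5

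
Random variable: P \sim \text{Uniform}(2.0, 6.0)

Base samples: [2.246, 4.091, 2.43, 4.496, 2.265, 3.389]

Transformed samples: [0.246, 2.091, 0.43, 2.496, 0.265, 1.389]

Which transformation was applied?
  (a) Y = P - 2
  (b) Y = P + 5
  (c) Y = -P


Checking option (a) Y = P - 2:
  P = 2.246 -> Y = 0.246 ✓
  P = 4.091 -> Y = 2.091 ✓
  P = 2.43 -> Y = 0.43 ✓
All samples match this transformation.

(a) P - 2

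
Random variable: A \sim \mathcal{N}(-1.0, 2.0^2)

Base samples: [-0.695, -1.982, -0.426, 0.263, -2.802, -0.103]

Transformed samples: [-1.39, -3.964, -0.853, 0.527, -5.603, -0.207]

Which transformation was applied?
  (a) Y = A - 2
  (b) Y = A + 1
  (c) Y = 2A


Checking option (c) Y = 2A:
  A = -0.695 -> Y = -1.39 ✓
  A = -1.982 -> Y = -3.964 ✓
  A = -0.426 -> Y = -0.853 ✓
All samples match this transformation.

(c) 2A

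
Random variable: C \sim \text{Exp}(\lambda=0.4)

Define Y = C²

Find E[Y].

E[C²] = Var(C) + (E[C])² = 6.25 + 6.25 = 12.5

12.5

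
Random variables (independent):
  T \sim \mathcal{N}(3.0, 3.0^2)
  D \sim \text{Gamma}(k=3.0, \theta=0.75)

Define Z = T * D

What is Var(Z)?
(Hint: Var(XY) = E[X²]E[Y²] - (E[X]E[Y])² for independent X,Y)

Var(XY) = E[X²]E[Y²] - (E[X]E[Y])²
E[T] = 3, Var(T) = 9
E[D] = 2.25, Var(D) = 1.6875
E[T²] = 9 + 3² = 18
E[D²] = 1.6875 + 2.25² = 6.75
Var(Z) = 18*6.75 - (3*2.25)²
= 121.5 - 45.5625 = 75.9375

75.9375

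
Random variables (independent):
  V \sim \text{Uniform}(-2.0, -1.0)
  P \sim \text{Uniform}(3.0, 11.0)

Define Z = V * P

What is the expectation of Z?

For independent RVs: E[XY] = E[X]*E[Y]
E[V] = -1.5
E[P] = 7
E[Z] = -1.5 * 7 = -10.5

-10.5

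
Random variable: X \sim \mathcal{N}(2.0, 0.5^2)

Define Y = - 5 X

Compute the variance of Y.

For Y = aX + b: Var(Y) = a² * Var(X)
Var(X) = 0.5^2 = 0.25
Var(Y) = (-5)² * 0.25 = 25 * 0.25 = 6.25

6.25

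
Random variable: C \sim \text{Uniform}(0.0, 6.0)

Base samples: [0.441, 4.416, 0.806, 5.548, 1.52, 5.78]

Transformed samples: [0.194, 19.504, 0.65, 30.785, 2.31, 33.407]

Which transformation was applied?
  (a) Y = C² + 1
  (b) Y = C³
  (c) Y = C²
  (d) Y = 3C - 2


Checking option (c) Y = C²:
  C = 0.441 -> Y = 0.194 ✓
  C = 4.416 -> Y = 19.504 ✓
  C = 0.806 -> Y = 0.65 ✓
All samples match this transformation.

(c) C²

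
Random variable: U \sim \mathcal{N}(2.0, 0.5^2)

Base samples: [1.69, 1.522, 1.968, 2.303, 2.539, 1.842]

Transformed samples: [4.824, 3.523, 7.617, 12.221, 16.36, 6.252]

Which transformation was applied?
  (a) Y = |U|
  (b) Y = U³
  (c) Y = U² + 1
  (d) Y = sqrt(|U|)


Checking option (b) Y = U³:
  U = 1.69 -> Y = 4.824 ✓
  U = 1.522 -> Y = 3.523 ✓
  U = 1.968 -> Y = 7.617 ✓
All samples match this transformation.

(b) U³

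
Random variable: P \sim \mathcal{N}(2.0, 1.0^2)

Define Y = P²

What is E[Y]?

Using E[X²] = Var(X) + (E[X])²:
E[P] = 2
Var(P) = 1.0^2 = 1
E[P²] = 1 + 2² = 1 + 4 = 5

5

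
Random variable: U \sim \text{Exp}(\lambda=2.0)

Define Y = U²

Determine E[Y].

E[U²] = Var(U) + (E[U])² = 0.25 + 0.25 = 0.5

0.5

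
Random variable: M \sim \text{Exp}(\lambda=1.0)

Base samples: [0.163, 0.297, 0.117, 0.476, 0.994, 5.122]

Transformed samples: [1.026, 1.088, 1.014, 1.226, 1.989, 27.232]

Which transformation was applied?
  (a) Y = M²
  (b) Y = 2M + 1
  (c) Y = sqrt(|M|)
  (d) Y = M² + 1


Checking option (d) Y = M² + 1:
  M = 0.163 -> Y = 1.026 ✓
  M = 0.297 -> Y = 1.088 ✓
  M = 0.117 -> Y = 1.014 ✓
All samples match this transformation.

(d) M² + 1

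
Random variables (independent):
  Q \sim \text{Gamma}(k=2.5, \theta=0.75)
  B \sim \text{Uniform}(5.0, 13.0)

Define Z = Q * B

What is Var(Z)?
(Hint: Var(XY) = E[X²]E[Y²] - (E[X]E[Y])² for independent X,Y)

Var(XY) = E[X²]E[Y²] - (E[X]E[Y])²
E[Q] = 1.875, Var(Q) = 1.40625
E[B] = 9, Var(B) = 5.3333333
E[Q²] = 1.40625 + 1.875² = 4.921875
E[B²] = 5.3333333 + 9² = 86.333333
Var(Z) = 4.921875*86.333333 - (1.875*9)²
= 424.92188 - 284.76562 = 140.15625

140.15625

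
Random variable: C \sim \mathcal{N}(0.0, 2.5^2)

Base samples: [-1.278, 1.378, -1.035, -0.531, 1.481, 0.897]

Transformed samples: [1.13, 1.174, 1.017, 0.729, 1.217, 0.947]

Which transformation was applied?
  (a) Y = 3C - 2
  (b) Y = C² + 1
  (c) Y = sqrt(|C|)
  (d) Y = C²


Checking option (c) Y = sqrt(|C|):
  C = -1.278 -> Y = 1.13 ✓
  C = 1.378 -> Y = 1.174 ✓
  C = -1.035 -> Y = 1.017 ✓
All samples match this transformation.

(c) sqrt(|C|)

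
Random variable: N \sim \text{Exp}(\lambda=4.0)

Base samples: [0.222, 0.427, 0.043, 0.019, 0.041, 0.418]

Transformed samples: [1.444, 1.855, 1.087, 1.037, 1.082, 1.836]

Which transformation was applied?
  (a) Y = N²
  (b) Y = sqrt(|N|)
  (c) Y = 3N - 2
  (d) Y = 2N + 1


Checking option (d) Y = 2N + 1:
  N = 0.222 -> Y = 1.444 ✓
  N = 0.427 -> Y = 1.855 ✓
  N = 0.043 -> Y = 1.087 ✓
All samples match this transformation.

(d) 2N + 1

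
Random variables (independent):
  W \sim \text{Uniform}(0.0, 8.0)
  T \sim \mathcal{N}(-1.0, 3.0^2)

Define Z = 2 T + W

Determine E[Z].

E[Z] = 1*E[W] + 2*E[T]
E[W] = 4
E[T] = -1
E[Z] = 1*4 + 2*(-1) = 2

2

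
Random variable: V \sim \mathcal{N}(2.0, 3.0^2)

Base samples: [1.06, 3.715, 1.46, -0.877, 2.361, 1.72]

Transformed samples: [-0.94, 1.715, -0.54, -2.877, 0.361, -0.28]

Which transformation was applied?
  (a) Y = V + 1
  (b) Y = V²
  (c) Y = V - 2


Checking option (c) Y = V - 2:
  V = 1.06 -> Y = -0.94 ✓
  V = 3.715 -> Y = 1.715 ✓
  V = 1.46 -> Y = -0.54 ✓
All samples match this transformation.

(c) V - 2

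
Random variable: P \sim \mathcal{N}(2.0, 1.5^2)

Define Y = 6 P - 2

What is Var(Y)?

For Y = aP + b: Var(Y) = a² * Var(P)
Var(P) = 1.5^2 = 2.25
Var(Y) = 6² * 2.25 = 36 * 2.25 = 81

81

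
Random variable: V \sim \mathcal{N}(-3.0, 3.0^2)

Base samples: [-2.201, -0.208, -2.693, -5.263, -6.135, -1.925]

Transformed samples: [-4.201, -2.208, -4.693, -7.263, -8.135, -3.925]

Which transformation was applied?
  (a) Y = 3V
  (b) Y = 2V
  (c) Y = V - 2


Checking option (c) Y = V - 2:
  V = -2.201 -> Y = -4.201 ✓
  V = -0.208 -> Y = -2.208 ✓
  V = -2.693 -> Y = -4.693 ✓
All samples match this transformation.

(c) V - 2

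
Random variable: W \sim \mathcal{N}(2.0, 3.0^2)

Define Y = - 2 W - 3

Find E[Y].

For Y = -2W - 3:
E[Y] = -2 * E[W] - 3
E[W] = 2.0 = 2
E[Y] = -2 * 2 - 3 = -7

-7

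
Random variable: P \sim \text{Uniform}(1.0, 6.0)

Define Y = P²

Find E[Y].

Using E[X²] = Var(X) + (E[X])²:
E[P] = 3.5
Var(P) = (6 - 1)^2/12 = 2.0833333
E[P²] = 2.0833333 + 3.5² = 2.0833333 + 12.25 = 14.333333

14.333333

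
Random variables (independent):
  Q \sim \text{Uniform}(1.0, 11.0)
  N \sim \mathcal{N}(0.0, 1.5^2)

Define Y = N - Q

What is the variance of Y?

For independent RVs: Var(aX + bY) = a²Var(X) + b²Var(Y)
Var(Q) = 8.3333333
Var(N) = 2.25
Var(Y) = (-1)²*8.3333333 + 1²*2.25
= 1*8.3333333 + 1*2.25 = 10.583333

10.583333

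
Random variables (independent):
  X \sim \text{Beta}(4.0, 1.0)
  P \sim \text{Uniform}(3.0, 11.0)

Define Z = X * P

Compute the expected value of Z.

For independent RVs: E[XY] = E[X]*E[Y]
E[X] = 0.8
E[P] = 7
E[Z] = 0.8 * 7 = 5.6

5.6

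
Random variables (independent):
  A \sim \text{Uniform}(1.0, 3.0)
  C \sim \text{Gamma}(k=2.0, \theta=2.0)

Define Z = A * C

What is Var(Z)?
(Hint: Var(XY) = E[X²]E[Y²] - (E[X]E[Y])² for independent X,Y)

Var(XY) = E[X²]E[Y²] - (E[X]E[Y])²
E[A] = 2, Var(A) = 0.33333333
E[C] = 4, Var(C) = 8
E[A²] = 0.33333333 + 2² = 4.3333333
E[C²] = 8 + 4² = 24
Var(Z) = 4.3333333*24 - (2*4)²
= 104 - 64 = 40

40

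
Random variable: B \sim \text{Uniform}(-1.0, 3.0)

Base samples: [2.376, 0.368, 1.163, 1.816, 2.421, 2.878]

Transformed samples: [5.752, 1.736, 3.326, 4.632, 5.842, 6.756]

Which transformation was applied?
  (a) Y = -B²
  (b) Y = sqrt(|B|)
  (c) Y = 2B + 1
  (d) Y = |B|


Checking option (c) Y = 2B + 1:
  B = 2.376 -> Y = 5.752 ✓
  B = 0.368 -> Y = 1.736 ✓
  B = 1.163 -> Y = 3.326 ✓
All samples match this transformation.

(c) 2B + 1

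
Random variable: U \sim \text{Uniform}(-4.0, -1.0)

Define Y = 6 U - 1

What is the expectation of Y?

For Y = 6U - 1:
E[Y] = 6 * E[U] - 1
E[U] = (-4 - 1)/2 = -2.5
E[Y] = 6 * (-2.5) - 1 = -16

-16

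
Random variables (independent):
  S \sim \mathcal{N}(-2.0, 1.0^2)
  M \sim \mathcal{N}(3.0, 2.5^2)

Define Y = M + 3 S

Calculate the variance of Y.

For independent RVs: Var(aX + bY) = a²Var(X) + b²Var(Y)
Var(S) = 1
Var(M) = 6.25
Var(Y) = 3²*1 + 1²*6.25
= 9*1 + 1*6.25 = 15.25

15.25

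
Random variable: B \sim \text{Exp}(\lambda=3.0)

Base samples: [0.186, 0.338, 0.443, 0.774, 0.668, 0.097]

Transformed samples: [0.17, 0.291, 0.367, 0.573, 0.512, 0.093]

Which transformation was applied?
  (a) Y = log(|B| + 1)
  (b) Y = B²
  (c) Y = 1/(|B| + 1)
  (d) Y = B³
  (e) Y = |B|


Checking option (a) Y = log(|B| + 1):
  B = 0.186 -> Y = 0.17 ✓
  B = 0.338 -> Y = 0.291 ✓
  B = 0.443 -> Y = 0.367 ✓
All samples match this transformation.

(a) log(|B| + 1)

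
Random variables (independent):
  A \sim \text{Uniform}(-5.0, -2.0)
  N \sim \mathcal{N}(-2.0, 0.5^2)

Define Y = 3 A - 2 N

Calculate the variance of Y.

For independent RVs: Var(aX + bY) = a²Var(X) + b²Var(Y)
Var(A) = 0.75
Var(N) = 0.25
Var(Y) = 3²*0.75 + (-2)²*0.25
= 9*0.75 + 4*0.25 = 7.75

7.75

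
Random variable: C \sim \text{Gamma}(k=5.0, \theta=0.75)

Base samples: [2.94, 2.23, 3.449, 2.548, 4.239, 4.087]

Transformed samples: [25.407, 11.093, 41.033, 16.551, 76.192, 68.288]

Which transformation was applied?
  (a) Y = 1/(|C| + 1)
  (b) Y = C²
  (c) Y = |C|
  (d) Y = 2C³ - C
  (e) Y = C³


Checking option (e) Y = C³:
  C = 2.94 -> Y = 25.407 ✓
  C = 2.23 -> Y = 11.093 ✓
  C = 3.449 -> Y = 41.033 ✓
All samples match this transformation.

(e) C³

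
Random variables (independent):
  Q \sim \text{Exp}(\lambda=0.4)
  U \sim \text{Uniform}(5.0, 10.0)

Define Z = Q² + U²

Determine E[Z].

E[Z] = E[Q²] + E[U²]
E[Q²] = Var(Q) + E[Q]² = 6.25 + 6.25 = 12.5
E[U²] = Var(U) + E[U]² = 2.0833333 + 56.25 = 58.333333
E[Z] = 12.5 + 58.333333 = 70.833333

70.833333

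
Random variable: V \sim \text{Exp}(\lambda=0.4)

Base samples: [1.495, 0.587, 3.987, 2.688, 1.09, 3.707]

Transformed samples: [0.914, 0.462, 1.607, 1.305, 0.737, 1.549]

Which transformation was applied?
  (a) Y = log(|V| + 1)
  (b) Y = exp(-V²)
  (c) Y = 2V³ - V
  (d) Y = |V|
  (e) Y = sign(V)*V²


Checking option (a) Y = log(|V| + 1):
  V = 1.495 -> Y = 0.914 ✓
  V = 0.587 -> Y = 0.462 ✓
  V = 3.987 -> Y = 1.607 ✓
All samples match this transformation.

(a) log(|V| + 1)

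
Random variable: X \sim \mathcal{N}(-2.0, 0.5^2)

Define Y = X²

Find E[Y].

E[X²] = Var(X) + (E[X])² = 0.25 + 4 = 4.25

4.25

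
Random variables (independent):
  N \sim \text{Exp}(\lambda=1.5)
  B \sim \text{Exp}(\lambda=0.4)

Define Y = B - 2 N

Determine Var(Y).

For independent RVs: Var(aX + bY) = a²Var(X) + b²Var(Y)
Var(N) = 0.44444444
Var(B) = 6.25
Var(Y) = (-2)²*0.44444444 + 1²*6.25
= 4*0.44444444 + 1*6.25 = 8.0277778

8.0277778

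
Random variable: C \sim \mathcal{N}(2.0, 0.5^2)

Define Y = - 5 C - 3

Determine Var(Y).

For Y = aC + b: Var(Y) = a² * Var(C)
Var(C) = 0.5^2 = 0.25
Var(Y) = (-5)² * 0.25 = 25 * 0.25 = 6.25

6.25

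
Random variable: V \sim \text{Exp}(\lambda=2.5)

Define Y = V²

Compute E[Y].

E[V²] = Var(V) + (E[V])² = 0.16 + 0.16 = 0.32

0.32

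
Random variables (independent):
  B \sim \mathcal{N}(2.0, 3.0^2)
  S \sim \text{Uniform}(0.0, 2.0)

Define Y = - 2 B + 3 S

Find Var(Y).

For independent RVs: Var(aX + bY) = a²Var(X) + b²Var(Y)
Var(B) = 9
Var(S) = 0.33333333
Var(Y) = (-2)²*9 + 3²*0.33333333
= 4*9 + 9*0.33333333 = 39

39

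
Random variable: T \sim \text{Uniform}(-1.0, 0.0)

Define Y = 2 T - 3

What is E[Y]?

For Y = 2T - 3:
E[Y] = 2 * E[T] - 3
E[T] = (-1 + 0)/2 = -0.5
E[Y] = 2 * (-0.5) - 3 = -4

-4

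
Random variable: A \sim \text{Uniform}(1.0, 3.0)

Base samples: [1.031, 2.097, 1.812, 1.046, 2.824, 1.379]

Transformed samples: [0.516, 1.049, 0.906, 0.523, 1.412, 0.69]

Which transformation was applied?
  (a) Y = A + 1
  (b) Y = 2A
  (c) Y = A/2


Checking option (c) Y = A/2:
  A = 1.031 -> Y = 0.516 ✓
  A = 2.097 -> Y = 1.049 ✓
  A = 1.812 -> Y = 0.906 ✓
All samples match this transformation.

(c) A/2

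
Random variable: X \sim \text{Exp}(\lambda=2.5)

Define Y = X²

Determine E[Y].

E[X²] = Var(X) + (E[X])² = 0.16 + 0.16 = 0.32

0.32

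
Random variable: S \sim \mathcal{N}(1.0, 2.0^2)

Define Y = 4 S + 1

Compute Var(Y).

For Y = aS + b: Var(Y) = a² * Var(S)
Var(S) = 2.0^2 = 4
Var(Y) = 4² * 4 = 16 * 4 = 64

64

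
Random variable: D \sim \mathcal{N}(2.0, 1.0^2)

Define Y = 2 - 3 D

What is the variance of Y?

For Y = aD + b: Var(Y) = a² * Var(D)
Var(D) = 1.0^2 = 1
Var(Y) = (-3)² * 1 = 9 * 1 = 9

9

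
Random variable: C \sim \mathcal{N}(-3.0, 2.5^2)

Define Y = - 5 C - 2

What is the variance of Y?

For Y = aC + b: Var(Y) = a² * Var(C)
Var(C) = 2.5^2 = 6.25
Var(Y) = (-5)² * 6.25 = 25 * 6.25 = 156.25

156.25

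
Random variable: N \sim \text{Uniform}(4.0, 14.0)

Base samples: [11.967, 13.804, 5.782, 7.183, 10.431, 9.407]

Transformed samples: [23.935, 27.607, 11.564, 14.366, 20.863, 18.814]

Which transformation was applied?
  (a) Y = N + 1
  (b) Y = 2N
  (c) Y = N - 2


Checking option (b) Y = 2N:
  N = 11.967 -> Y = 23.935 ✓
  N = 13.804 -> Y = 27.607 ✓
  N = 5.782 -> Y = 11.564 ✓
All samples match this transformation.

(b) 2N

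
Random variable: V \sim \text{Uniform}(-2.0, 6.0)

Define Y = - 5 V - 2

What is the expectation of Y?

For Y = -5V - 2:
E[Y] = -5 * E[V] - 2
E[V] = (-2 + 6)/2 = 2
E[Y] = -5 * 2 - 2 = -12

-12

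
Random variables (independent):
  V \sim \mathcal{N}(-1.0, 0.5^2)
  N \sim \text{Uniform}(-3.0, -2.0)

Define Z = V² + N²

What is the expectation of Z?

E[Z] = E[V²] + E[N²]
E[V²] = Var(V) + E[V]² = 0.25 + 1 = 1.25
E[N²] = Var(N) + E[N]² = 0.083333333 + 6.25 = 6.3333333
E[Z] = 1.25 + 6.3333333 = 7.5833333

7.5833333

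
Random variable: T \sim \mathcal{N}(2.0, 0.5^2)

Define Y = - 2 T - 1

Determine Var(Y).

For Y = aT + b: Var(Y) = a² * Var(T)
Var(T) = 0.5^2 = 0.25
Var(Y) = (-2)² * 0.25 = 4 * 0.25 = 1

1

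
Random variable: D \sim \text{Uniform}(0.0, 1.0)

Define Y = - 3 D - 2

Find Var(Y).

For Y = aD + b: Var(Y) = a² * Var(D)
Var(D) = (1 - 0)^2/12 = 0.083333333
Var(Y) = (-3)² * 0.083333333 = 9 * 0.083333333 = 0.75

0.75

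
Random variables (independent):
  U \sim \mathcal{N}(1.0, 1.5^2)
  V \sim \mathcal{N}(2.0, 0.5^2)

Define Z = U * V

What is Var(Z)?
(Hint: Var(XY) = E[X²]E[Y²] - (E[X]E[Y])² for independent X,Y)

Var(XY) = E[X²]E[Y²] - (E[X]E[Y])²
E[U] = 1, Var(U) = 2.25
E[V] = 2, Var(V) = 0.25
E[U²] = 2.25 + 1² = 3.25
E[V²] = 0.25 + 2² = 4.25
Var(Z) = 3.25*4.25 - (1*2)²
= 13.8125 - 4 = 9.8125

9.8125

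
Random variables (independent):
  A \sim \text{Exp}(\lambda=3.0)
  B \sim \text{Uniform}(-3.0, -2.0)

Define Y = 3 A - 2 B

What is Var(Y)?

For independent RVs: Var(aX + bY) = a²Var(X) + b²Var(Y)
Var(A) = 0.11111111
Var(B) = 0.083333333
Var(Y) = 3²*0.11111111 + (-2)²*0.083333333
= 9*0.11111111 + 4*0.083333333 = 1.3333333

1.3333333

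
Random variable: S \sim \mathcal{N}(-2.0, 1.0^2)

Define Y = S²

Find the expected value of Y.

E[S²] = Var(S) + (E[S])² = 1 + 4 = 5

5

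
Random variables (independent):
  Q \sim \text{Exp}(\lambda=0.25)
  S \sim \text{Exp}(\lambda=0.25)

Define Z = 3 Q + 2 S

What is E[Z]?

E[Z] = 3*E[Q] + 2*E[S]
E[Q] = 4
E[S] = 4
E[Z] = 3*4 + 2*4 = 20

20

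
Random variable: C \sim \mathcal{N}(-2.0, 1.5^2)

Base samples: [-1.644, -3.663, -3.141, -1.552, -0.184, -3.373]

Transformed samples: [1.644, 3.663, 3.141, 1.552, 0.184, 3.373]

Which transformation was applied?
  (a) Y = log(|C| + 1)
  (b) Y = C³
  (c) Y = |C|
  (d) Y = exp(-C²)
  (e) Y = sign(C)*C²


Checking option (c) Y = |C|:
  C = -1.644 -> Y = 1.644 ✓
  C = -3.663 -> Y = 3.663 ✓
  C = -3.141 -> Y = 3.141 ✓
All samples match this transformation.

(c) |C|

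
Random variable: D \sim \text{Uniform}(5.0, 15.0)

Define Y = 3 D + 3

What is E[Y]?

For Y = 3D + 3:
E[Y] = 3 * E[D] + 3
E[D] = (5 + 15)/2 = 10
E[Y] = 3 * 10 + 3 = 33

33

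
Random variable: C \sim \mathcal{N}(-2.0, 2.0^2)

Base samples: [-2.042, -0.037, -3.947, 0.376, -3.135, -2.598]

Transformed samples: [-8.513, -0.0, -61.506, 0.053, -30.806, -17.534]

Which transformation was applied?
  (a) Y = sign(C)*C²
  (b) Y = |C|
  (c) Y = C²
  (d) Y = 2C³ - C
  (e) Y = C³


Checking option (e) Y = C³:
  C = -2.042 -> Y = -8.513 ✓
  C = -0.037 -> Y = -0.0 ✓
  C = -3.947 -> Y = -61.506 ✓
All samples match this transformation.

(e) C³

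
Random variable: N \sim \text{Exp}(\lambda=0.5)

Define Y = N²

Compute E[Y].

E[N²] = Var(N) + (E[N])² = 4 + 4 = 8

8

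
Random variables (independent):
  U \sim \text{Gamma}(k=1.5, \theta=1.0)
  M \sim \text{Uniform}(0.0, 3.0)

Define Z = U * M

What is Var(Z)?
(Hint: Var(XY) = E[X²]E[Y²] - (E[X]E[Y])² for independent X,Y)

Var(XY) = E[X²]E[Y²] - (E[X]E[Y])²
E[U] = 1.5, Var(U) = 1.5
E[M] = 1.5, Var(M) = 0.75
E[U²] = 1.5 + 1.5² = 3.75
E[M²] = 0.75 + 1.5² = 3
Var(Z) = 3.75*3 - (1.5*1.5)²
= 11.25 - 5.0625 = 6.1875

6.1875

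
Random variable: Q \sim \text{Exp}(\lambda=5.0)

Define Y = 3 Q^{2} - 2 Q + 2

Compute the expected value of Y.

E[Y] = 3*E[Q²] - 2*E[Q] + 2
E[Q] = 0.2
E[Q²] = Var(Q) + (E[Q])² = 0.04 + 0.04 = 0.08
E[Y] = 3*0.08 - 2*0.2 + 2 = 1.84

1.84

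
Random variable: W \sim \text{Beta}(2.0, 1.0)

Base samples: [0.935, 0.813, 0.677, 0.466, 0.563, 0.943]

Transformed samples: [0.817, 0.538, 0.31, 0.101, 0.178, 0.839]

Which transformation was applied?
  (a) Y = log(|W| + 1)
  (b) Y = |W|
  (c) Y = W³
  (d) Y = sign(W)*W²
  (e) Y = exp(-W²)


Checking option (c) Y = W³:
  W = 0.935 -> Y = 0.817 ✓
  W = 0.813 -> Y = 0.538 ✓
  W = 0.677 -> Y = 0.31 ✓
All samples match this transformation.

(c) W³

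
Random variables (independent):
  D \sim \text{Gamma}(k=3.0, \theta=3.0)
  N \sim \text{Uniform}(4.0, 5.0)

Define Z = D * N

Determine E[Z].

For independent RVs: E[XY] = E[X]*E[Y]
E[D] = 9
E[N] = 4.5
E[Z] = 9 * 4.5 = 40.5

40.5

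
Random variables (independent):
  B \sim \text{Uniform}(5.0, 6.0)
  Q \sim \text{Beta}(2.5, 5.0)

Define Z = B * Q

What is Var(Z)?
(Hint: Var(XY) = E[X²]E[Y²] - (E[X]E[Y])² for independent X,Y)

Var(XY) = E[X²]E[Y²] - (E[X]E[Y])²
E[B] = 5.5, Var(B) = 0.083333333
E[Q] = 0.33333333, Var(Q) = 0.026143791
E[B²] = 0.083333333 + 5.5² = 30.333333
E[Q²] = 0.026143791 + 0.33333333² = 0.1372549
Var(Z) = 30.333333*0.1372549 - (5.5*0.33333333)²
= 4.1633987 - 3.3611111 = 0.80228758

0.80228758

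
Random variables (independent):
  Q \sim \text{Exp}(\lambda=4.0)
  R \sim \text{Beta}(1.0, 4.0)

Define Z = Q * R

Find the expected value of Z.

For independent RVs: E[XY] = E[X]*E[Y]
E[Q] = 0.25
E[R] = 0.2
E[Z] = 0.25 * 0.2 = 0.05

0.05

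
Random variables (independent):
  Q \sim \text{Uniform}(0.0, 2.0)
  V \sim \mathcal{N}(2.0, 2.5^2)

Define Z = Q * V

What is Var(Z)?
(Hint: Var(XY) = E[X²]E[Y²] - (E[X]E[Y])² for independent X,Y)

Var(XY) = E[X²]E[Y²] - (E[X]E[Y])²
E[Q] = 1, Var(Q) = 0.33333333
E[V] = 2, Var(V) = 6.25
E[Q²] = 0.33333333 + 1² = 1.3333333
E[V²] = 6.25 + 2² = 10.25
Var(Z) = 1.3333333*10.25 - (1*2)²
= 13.666667 - 4 = 9.6666667

9.6666667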